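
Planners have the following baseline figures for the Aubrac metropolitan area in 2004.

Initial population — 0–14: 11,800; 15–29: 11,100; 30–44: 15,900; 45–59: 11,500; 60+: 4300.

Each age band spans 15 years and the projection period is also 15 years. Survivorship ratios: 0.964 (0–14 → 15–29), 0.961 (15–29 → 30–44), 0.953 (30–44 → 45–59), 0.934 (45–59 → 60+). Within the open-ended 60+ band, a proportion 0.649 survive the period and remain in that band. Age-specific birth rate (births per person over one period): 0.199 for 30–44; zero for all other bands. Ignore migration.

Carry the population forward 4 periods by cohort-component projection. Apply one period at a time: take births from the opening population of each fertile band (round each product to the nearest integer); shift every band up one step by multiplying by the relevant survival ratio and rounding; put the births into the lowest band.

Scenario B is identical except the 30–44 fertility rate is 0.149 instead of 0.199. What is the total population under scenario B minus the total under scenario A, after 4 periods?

-1979

— Period 1 —
Births: 15900 × 0.199 = 3164
15–29: 11800 × 0.964 = 11375
30–44: 11100 × 0.961 = 10667
45–59: 15900 × 0.953 = 15153
60+: 11500 × 0.934 + 4300 × 0.649 = 10741 + 2791 = 13532
Giving 3164 / 11375 / 10667 / 15153 / 13532.
— Period 2 —
Births: 10667 × 0.199 = 2123
15–29: 3164 × 0.964 = 3050
30–44: 11375 × 0.961 = 10931
45–59: 10667 × 0.953 = 10166
60+: 15153 × 0.934 + 13532 × 0.649 = 14153 + 8782 = 22935
Giving 2123 / 3050 / 10931 / 10166 / 22935.
— Period 3 —
Births: 10931 × 0.199 = 2175
15–29: 2123 × 0.964 = 2047
30–44: 3050 × 0.961 = 2931
45–59: 10931 × 0.953 = 10417
60+: 10166 × 0.934 + 22935 × 0.649 = 9495 + 14885 = 24380
Giving 2175 / 2047 / 2931 / 10417 / 24380.
— Period 4 —
Births: 2931 × 0.199 = 583
15–29: 2175 × 0.964 = 2097
30–44: 2047 × 0.961 = 1967
45–59: 2931 × 0.953 = 2793
60+: 10417 × 0.934 + 24380 × 0.649 = 9729 + 15823 = 25552
Giving 583 / 2097 / 1967 / 2793 / 25552.
Scenario A total after 4 periods: 32992
Scenario B projection —
— Period 1 —
Births: 15900 × 0.149 = 2369
15–29: 11800 × 0.964 = 11375
30–44: 11100 × 0.961 = 10667
45–59: 15900 × 0.953 = 15153
60+: 11500 × 0.934 + 4300 × 0.649 = 10741 + 2791 = 13532
Giving 2369 / 11375 / 10667 / 15153 / 13532.
— Period 2 —
Births: 10667 × 0.149 = 1589
15–29: 2369 × 0.964 = 2284
30–44: 11375 × 0.961 = 10931
45–59: 10667 × 0.953 = 10166
60+: 15153 × 0.934 + 13532 × 0.649 = 14153 + 8782 = 22935
Giving 1589 / 2284 / 10931 / 10166 / 22935.
— Period 3 —
Births: 10931 × 0.149 = 1629
15–29: 1589 × 0.964 = 1532
30–44: 2284 × 0.961 = 2195
45–59: 10931 × 0.953 = 10417
60+: 10166 × 0.934 + 22935 × 0.649 = 9495 + 14885 = 24380
Giving 1629 / 1532 / 2195 / 10417 / 24380.
— Period 4 —
Births: 2195 × 0.149 = 327
15–29: 1629 × 0.964 = 1570
30–44: 1532 × 0.961 = 1472
45–59: 2195 × 0.953 = 2092
60+: 10417 × 0.934 + 24380 × 0.649 = 9729 + 15823 = 25552
Giving 327 / 1570 / 1472 / 2092 / 25552.
Scenario B total after 4 periods: 31013
Difference B − A = 31013 − 32992 = -1979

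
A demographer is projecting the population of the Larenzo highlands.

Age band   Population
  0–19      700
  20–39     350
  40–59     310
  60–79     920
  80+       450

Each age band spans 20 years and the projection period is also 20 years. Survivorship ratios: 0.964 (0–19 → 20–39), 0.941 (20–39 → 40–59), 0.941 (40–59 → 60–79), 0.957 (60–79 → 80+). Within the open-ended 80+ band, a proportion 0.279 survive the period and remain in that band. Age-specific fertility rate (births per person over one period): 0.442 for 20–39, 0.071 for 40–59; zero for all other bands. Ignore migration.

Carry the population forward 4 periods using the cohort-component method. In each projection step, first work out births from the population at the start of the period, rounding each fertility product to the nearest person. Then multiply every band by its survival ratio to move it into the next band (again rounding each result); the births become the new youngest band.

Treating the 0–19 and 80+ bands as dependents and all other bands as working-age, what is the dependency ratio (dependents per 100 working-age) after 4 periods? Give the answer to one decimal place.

151.1

(Bands numbered youngest = 1 to oldest = 5.)
Period 1:
Births: 350 × 0.442 = 155, 310 × 0.071 = 22 → total 177
Band 2: 700 × 0.964 = 675
Band 3: 350 × 0.941 = 329
Band 4: 310 × 0.941 = 292
Band 5: 920 × 0.957 + 450 × 0.279 = 880 + 126 = 1006
End of period: [177, 675, 329, 292, 1006]
Period 2:
Births: 675 × 0.442 = 298, 329 × 0.071 = 23 → total 321
Band 2: 177 × 0.964 = 171
Band 3: 675 × 0.941 = 635
Band 4: 329 × 0.941 = 310
Band 5: 292 × 0.957 + 1006 × 0.279 = 279 + 281 = 560
End of period: [321, 171, 635, 310, 560]
Period 3:
Births: 171 × 0.442 = 76, 635 × 0.071 = 45 → total 121
Band 2: 321 × 0.964 = 309
Band 3: 171 × 0.941 = 161
Band 4: 635 × 0.941 = 598
Band 5: 310 × 0.957 + 560 × 0.279 = 297 + 156 = 453
End of period: [121, 309, 161, 598, 453]
Period 4:
Births: 309 × 0.442 = 137, 161 × 0.071 = 11 → total 148
Band 2: 121 × 0.964 = 117
Band 3: 309 × 0.941 = 291
Band 4: 161 × 0.941 = 152
Band 5: 598 × 0.957 + 453 × 0.279 = 572 + 126 = 698
End of period: [148, 117, 291, 152, 698]
Dependents (band 0–19 + band 80+) = 148 + 698 = 846; working-age = 560; ratio = 846/560 × 100 = 151.1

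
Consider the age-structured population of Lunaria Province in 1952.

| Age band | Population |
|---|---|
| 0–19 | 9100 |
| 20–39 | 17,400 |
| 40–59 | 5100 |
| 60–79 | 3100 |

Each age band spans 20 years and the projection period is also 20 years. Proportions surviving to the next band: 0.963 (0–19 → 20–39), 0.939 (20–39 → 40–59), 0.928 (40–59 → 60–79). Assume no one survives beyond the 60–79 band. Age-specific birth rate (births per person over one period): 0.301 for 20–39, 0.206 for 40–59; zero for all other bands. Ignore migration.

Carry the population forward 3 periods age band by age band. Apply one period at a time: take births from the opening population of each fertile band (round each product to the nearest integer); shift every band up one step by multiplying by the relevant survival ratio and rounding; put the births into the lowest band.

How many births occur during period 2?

Numbering the bands 1..4 from youngest to oldest:
After projecting period 1:
Births: 17400 * 0.301 = 5237 ; 5100 * 0.206 = 1051 ⇒ total 6288
Band 2: 9100 * 0.963 = 8763
Band 3: 17400 * 0.939 = 16339
Band 4: 5100 * 0.928 = 4733
End of period: [6288, 8763, 16339, 4733]
After projecting period 2:
Births: 8763 * 0.301 = 2638 ; 16339 * 0.206 = 3366 ⇒ total 6004
Band 2: 6288 * 0.963 = 6055
Band 3: 8763 * 0.939 = 8228
Band 4: 16339 * 0.928 = 15163
End of period: [6004, 6055, 8228, 15163]

6004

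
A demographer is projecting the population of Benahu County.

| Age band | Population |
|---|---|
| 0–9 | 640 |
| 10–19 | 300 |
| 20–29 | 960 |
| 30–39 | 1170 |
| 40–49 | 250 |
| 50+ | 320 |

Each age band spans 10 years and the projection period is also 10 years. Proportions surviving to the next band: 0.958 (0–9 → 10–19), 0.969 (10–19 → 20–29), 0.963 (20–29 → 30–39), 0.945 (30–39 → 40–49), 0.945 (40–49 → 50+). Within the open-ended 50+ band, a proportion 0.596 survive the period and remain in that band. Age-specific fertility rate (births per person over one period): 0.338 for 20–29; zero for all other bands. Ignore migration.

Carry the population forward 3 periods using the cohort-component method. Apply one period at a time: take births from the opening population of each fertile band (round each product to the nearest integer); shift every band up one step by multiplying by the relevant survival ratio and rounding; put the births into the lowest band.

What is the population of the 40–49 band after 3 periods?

Period 1.
Births: 960 * 0.338 = 324
10–19: 640 * 0.958 = 613
20–29: 300 * 0.969 = 291
30–39: 960 * 0.963 = 924
40–49: 1170 * 0.945 = 1106
50+: 250 * 0.945 + 320 * 0.596 = 236 + 191 = 427
Population now: 0–9=324, 10–19=613, 20–29=291, 30–39=924, 40–49=1106, 50+=427
Period 2.
Births: 291 * 0.338 = 98
10–19: 324 * 0.958 = 310
20–29: 613 * 0.969 = 594
30–39: 291 * 0.963 = 280
40–49: 924 * 0.945 = 873
50+: 1106 * 0.945 + 427 * 0.596 = 1045 + 254 = 1299
Population now: 0–9=98, 10–19=310, 20–29=594, 30–39=280, 40–49=873, 50+=1299
Period 3.
Births: 594 * 0.338 = 201
10–19: 98 * 0.958 = 94
20–29: 310 * 0.969 = 300
30–39: 594 * 0.963 = 572
40–49: 280 * 0.945 = 265
50+: 873 * 0.945 + 1299 * 0.596 = 825 + 774 = 1599
Population now: 0–9=201, 10–19=94, 20–29=300, 30–39=572, 40–49=265, 50+=1599

265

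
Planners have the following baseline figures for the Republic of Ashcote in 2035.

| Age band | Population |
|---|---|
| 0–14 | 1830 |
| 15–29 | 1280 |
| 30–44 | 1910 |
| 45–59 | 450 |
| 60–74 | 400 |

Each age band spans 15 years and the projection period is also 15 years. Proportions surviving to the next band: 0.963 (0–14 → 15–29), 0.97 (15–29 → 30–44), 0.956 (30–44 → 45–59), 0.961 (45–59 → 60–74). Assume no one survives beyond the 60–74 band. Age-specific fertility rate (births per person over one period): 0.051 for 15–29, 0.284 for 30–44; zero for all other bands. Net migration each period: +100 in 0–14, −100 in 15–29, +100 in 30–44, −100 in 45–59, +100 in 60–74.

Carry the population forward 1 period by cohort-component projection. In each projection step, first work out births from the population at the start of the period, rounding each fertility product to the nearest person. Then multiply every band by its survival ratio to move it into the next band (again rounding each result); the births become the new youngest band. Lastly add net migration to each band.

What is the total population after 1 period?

5969

After projecting period 1:
Births: 1280 * 0.051 = 65  |  1910 * 0.284 = 542 → total 607
15–29: 1830 * 0.963 = 1762
30–44: 1280 * 0.97 = 1242
45–59: 1910 * 0.956 = 1826
60–74: 450 * 0.961 = 432
Net migration: 0–14 + 100 → 707; 15–29 − 100 → 1662; 30–44 + 100 → 1342; 45–59 − 100 → 1726; 60–74 + 100 → 532
Population now: 0–14=707, 15–29=1662, 30–44=1342, 45–59=1726, 60–74=532
Total after period 1: 707 + 1662 + 1342 + 1726 + 532 = 5969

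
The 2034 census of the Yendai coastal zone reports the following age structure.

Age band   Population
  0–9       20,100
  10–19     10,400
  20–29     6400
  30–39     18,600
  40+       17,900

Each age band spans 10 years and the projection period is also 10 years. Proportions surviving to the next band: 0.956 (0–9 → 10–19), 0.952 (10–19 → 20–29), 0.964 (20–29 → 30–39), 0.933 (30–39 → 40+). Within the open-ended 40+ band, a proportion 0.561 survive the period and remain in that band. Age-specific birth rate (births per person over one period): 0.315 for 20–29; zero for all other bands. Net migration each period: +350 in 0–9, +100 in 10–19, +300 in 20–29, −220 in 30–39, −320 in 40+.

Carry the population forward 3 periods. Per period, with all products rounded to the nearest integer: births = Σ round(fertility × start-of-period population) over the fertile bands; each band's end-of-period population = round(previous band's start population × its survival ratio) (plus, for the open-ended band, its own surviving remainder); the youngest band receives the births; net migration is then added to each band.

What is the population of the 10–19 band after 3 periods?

3506

Call the groups 1 to 5, youngest first.
[period 1]
Births: 6400 × 0.315 = 2016
Group 2: 20100 × 0.956 = 19216
Group 3: 10400 × 0.952 = 9901
Group 4: 6400 × 0.964 = 6170
Group 5: 18600 × 0.933 + 17900 × 0.561 = 17354 + 10042 = 27396
Net migration: Group 1 + 350 → 2366; Group 2 + 100 → 19316; Group 3 + 300 → 10201; Group 4 − 220 → 5950; Group 5 − 320 → 27076
Giving 2366 / 19316 / 10201 / 5950 / 27076.
[period 2]
Births: 10201 × 0.315 = 3213
Group 2: 2366 × 0.956 = 2262
Group 3: 19316 × 0.952 = 18389
Group 4: 10201 × 0.964 = 9834
Group 5: 5950 × 0.933 + 27076 × 0.561 = 5551 + 15190 = 20741
Net migration: Group 1 + 350 → 3563; Group 2 + 100 → 2362; Group 3 + 300 → 18689; Group 4 − 220 → 9614; Group 5 − 320 → 20421
Giving 3563 / 2362 / 18689 / 9614 / 20421.
[period 3]
Births: 18689 × 0.315 = 5887
Group 2: 3563 × 0.956 = 3406
Group 3: 2362 × 0.952 = 2249
Group 4: 18689 × 0.964 = 18016
Group 5: 9614 × 0.933 + 20421 × 0.561 = 8970 + 11456 = 20426
Net migration: Group 1 + 350 → 6237; Group 2 + 100 → 3506; Group 3 + 300 → 2549; Group 4 − 220 → 17796; Group 5 − 320 → 20106
Giving 6237 / 3506 / 2549 / 17796 / 20106.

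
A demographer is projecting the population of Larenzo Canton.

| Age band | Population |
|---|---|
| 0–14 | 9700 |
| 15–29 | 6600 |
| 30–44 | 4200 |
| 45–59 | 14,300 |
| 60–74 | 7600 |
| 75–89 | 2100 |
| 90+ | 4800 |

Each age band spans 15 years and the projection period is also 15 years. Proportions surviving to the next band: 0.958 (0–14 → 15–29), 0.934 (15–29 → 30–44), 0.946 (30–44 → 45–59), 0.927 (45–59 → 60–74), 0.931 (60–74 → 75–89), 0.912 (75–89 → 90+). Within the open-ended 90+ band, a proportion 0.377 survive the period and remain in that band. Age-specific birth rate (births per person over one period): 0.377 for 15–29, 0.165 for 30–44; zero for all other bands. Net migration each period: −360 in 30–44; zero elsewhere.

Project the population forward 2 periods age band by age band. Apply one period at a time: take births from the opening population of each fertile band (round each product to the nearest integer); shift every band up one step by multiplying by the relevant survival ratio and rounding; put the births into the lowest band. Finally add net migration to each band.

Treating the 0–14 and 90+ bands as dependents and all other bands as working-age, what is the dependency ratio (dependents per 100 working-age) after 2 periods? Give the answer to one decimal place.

Numbering the groups 1..7 from youngest to oldest:
— Period 1 —
Births: 6600 * 0.377 = 2488 ; 4200 * 0.165 = 693 ⇒ total 3181
Group 2: 9700 * 0.958 = 9293
Group 3: 6600 * 0.934 = 6164
Group 4: 4200 * 0.946 = 3973
Group 5: 14300 * 0.927 = 13256
Group 6: 7600 * 0.931 = 7076
Group 7: 2100 * 0.912 + 4800 * 0.377 = 1915 + 1810 = 3725
Net migration: Group 3 − 360 → 5804
End of period: [3181, 9293, 5804, 3973, 13256, 7076, 3725]
— Period 2 —
Births: 9293 * 0.377 = 3503 ; 5804 * 0.165 = 958 ⇒ total 4461
Group 2: 3181 * 0.958 = 3047
Group 3: 9293 * 0.934 = 8680
Group 4: 5804 * 0.946 = 5491
Group 5: 3973 * 0.927 = 3683
Group 6: 13256 * 0.931 = 12341
Group 7: 7076 * 0.912 + 3725 * 0.377 = 6453 + 1404 = 7857
Net migration: Group 3 − 360 → 8320
End of period: [4461, 3047, 8320, 5491, 3683, 12341, 7857]
Dependents (band 0–14 + band 90+) = 4461 + 7857 = 12318; working-age = 32882; ratio = 12318/32882 × 100 = 37.5

37.5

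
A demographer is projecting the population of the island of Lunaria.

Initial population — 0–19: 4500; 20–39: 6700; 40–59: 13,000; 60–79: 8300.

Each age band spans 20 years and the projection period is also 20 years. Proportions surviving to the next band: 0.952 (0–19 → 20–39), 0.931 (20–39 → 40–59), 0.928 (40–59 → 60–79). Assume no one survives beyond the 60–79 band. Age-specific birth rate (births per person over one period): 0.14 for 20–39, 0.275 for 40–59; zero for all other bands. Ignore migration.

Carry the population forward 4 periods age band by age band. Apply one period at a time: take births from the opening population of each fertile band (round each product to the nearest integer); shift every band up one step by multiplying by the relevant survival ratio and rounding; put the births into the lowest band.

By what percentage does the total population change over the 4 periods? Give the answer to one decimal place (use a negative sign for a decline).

-73.0

Period 1:
Births: 6700 × 0.14 = 938, 13000 × 0.275 = 3575 → 4513
20–39: 4500 × 0.952 = 4284
40–59: 6700 × 0.931 = 6238
60–79: 13000 × 0.928 = 12064
End of period: [4513, 4284, 6238, 12064]
Period 2:
Births: 4284 × 0.14 = 600, 6238 × 0.275 = 1715 → 2315
20–39: 4513 × 0.952 = 4296
40–59: 4284 × 0.931 = 3988
60–79: 6238 × 0.928 = 5789
End of period: [2315, 4296, 3988, 5789]
Period 3:
Births: 4296 × 0.14 = 601, 3988 × 0.275 = 1097 → 1698
20–39: 2315 × 0.952 = 2204
40–59: 4296 × 0.931 = 4000
60–79: 3988 × 0.928 = 3701
End of period: [1698, 2204, 4000, 3701]
Period 4:
Births: 2204 × 0.14 = 309, 4000 × 0.275 = 1100 → 1409
20–39: 1698 × 0.952 = 1616
40–59: 2204 × 0.931 = 2052
60–79: 4000 × 0.928 = 3712
End of period: [1409, 1616, 2052, 3712]
Total: 32500 → 8789; change = -23711; percentage change = -73.0%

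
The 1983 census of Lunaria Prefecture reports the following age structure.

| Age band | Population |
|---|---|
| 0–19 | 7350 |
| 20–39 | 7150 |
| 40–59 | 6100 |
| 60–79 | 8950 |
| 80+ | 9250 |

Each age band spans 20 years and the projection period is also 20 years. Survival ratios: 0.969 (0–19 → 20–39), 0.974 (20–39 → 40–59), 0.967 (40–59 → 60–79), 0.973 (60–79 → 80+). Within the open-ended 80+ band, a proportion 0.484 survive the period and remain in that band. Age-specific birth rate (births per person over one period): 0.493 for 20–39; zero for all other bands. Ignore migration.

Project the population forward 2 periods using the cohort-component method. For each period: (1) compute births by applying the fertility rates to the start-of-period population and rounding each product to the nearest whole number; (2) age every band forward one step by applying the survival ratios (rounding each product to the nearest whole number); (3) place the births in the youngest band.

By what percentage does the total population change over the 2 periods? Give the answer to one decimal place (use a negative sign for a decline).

Period 1:
Births: 7150 × 0.493 = 3525
20–39: 7350 × 0.969 = 7122
40–59: 7150 × 0.974 = 6964
60–79: 6100 × 0.967 = 5899
80+: 8950 × 0.973 + 9250 × 0.484 = 8708 + 4477 = 13185
End of period: [3525, 7122, 6964, 5899, 13185]
Period 2:
Births: 7122 × 0.493 = 3511
20–39: 3525 × 0.969 = 3416
40–59: 7122 × 0.974 = 6937
60–79: 6964 × 0.967 = 6734
80+: 5899 × 0.973 + 13185 × 0.484 = 5740 + 6382 = 12122
End of period: [3511, 3416, 6937, 6734, 12122]
Total: 38800 → 32720; change = -6080; percentage change = -15.7%

-15.7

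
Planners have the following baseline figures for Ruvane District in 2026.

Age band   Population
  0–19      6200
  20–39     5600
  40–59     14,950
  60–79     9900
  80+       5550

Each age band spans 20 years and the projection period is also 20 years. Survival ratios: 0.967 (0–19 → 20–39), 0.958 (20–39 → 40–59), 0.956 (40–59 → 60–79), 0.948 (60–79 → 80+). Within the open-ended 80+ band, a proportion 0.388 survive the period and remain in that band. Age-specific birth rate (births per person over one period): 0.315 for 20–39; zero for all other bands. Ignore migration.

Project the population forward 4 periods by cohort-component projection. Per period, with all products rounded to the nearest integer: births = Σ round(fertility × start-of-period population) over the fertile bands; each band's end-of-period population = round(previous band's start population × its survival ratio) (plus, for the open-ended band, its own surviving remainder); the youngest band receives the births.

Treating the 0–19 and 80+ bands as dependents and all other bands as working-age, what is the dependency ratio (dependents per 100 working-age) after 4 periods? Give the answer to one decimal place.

[period 1]
Births: 5600 × 0.315 = 1764
20–39: 6200 × 0.967 = 5995
40–59: 5600 × 0.958 = 5365
60–79: 14950 × 0.956 = 14292
80+: 9900 × 0.948 + 5550 × 0.388 = 9385 + 2153 = 11538
Giving 1764 / 5995 / 5365 / 14292 / 11538.
[period 2]
Births: 5995 × 0.315 = 1888
20–39: 1764 × 0.967 = 1706
40–59: 5995 × 0.958 = 5743
60–79: 5365 × 0.956 = 5129
80+: 14292 × 0.948 + 11538 × 0.388 = 13549 + 4477 = 18026
Giving 1888 / 1706 / 5743 / 5129 / 18026.
[period 3]
Births: 1706 × 0.315 = 537
20–39: 1888 × 0.967 = 1826
40–59: 1706 × 0.958 = 1634
60–79: 5743 × 0.956 = 5490
80+: 5129 × 0.948 + 18026 × 0.388 = 4862 + 6994 = 11856
Giving 537 / 1826 / 1634 / 5490 / 11856.
[period 4]
Births: 1826 × 0.315 = 575
20–39: 537 × 0.967 = 519
40–59: 1826 × 0.958 = 1749
60–79: 1634 × 0.956 = 1562
80+: 5490 × 0.948 + 11856 × 0.388 = 5205 + 4600 = 9805
Giving 575 / 519 / 1749 / 1562 / 9805.
Dependents (band 0–19 + band 80+) = 575 + 9805 = 10380; working-age = 3830; ratio = 10380/3830 × 100 = 271.0

271.0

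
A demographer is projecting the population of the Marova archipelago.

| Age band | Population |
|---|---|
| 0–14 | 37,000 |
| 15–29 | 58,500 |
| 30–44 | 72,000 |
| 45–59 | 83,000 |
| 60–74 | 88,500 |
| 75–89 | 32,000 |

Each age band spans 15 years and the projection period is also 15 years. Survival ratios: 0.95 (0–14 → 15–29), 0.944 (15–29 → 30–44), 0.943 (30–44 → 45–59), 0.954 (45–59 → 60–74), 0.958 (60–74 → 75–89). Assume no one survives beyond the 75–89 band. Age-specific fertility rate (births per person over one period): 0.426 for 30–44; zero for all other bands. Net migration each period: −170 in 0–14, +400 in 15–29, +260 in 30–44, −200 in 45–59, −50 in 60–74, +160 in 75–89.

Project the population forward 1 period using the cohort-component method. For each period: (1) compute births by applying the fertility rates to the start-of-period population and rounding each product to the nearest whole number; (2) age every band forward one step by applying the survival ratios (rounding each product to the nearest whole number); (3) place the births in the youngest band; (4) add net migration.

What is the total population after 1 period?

353307

Let group 1 be 0–14 through group 6 = 75–89.
Period 1:
Births: 72000 × 0.426 = 30672
Group 2: 37000 × 0.95 = 35150
Group 3: 58500 × 0.944 = 55224
Group 4: 72000 × 0.943 = 67896
Group 5: 83000 × 0.954 = 79182
Group 6: 88500 × 0.958 = 84783
Net migration: Group 1 − 170 → 30502; Group 2 + 400 → 35550; Group 3 + 260 → 55484; Group 4 − 200 → 67696; Group 5 − 50 → 79132; Group 6 + 160 → 84943
Population now: 0–14=30502, 15–29=35550, 30–44=55484, 45–59=67696, 60–74=79132, 75–89=84943
Total after period 1: 30502 + 35550 + 55484 + 67696 + 79132 + 84943 = 353307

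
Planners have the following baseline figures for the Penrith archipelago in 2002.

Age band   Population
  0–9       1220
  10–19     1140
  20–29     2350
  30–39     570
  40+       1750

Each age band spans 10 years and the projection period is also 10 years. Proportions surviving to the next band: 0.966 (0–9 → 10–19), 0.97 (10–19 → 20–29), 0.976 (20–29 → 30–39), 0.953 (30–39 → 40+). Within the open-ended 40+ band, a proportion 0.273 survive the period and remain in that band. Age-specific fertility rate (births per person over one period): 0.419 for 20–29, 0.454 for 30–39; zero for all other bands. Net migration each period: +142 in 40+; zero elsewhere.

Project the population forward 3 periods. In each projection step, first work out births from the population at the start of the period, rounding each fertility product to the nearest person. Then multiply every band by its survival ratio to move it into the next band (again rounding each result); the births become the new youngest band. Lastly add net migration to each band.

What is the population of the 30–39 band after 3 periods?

Period 1:
Births: 2350 × 0.419 = 985, 570 × 0.454 = 259 → 1244
10–19: 1220 × 0.966 = 1179
20–29: 1140 × 0.97 = 1106
30–39: 2350 × 0.976 = 2294
40+: 570 × 0.953 + 1750 × 0.273 = 543 + 478 = 1021
Net migration: 40+ + 142 → 1163
End of period: [1244, 1179, 1106, 2294, 1163]
Period 2:
Births: 1106 × 0.419 = 463, 2294 × 0.454 = 1041 → 1504
10–19: 1244 × 0.966 = 1202
20–29: 1179 × 0.97 = 1144
30–39: 1106 × 0.976 = 1079
40+: 2294 × 0.953 + 1163 × 0.273 = 2186 + 317 = 2503
Net migration: 40+ + 142 → 2645
End of period: [1504, 1202, 1144, 1079, 2645]
Period 3:
Births: 1144 × 0.419 = 479, 1079 × 0.454 = 490 → 969
10–19: 1504 × 0.966 = 1453
20–29: 1202 × 0.97 = 1166
30–39: 1144 × 0.976 = 1117
40+: 1079 × 0.953 + 2645 × 0.273 = 1028 + 722 = 1750
Net migration: 40+ + 142 → 1892
End of period: [969, 1453, 1166, 1117, 1892]

1117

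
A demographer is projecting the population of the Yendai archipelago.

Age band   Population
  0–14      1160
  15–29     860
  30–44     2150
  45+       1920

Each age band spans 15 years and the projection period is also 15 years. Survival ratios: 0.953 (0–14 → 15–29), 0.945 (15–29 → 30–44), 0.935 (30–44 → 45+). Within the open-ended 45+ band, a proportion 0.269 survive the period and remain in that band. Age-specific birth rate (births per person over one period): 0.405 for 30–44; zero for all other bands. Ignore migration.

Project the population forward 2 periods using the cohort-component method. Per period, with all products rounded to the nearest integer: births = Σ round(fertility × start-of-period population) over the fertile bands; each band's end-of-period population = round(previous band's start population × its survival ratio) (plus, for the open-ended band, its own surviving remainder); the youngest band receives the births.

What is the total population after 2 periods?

Period 1.
Births: 2150 × 0.405 = 871
15–29: 1160 × 0.953 = 1105
30–44: 860 × 0.945 = 813
45+: 2150 × 0.935 + 1920 × 0.269 = 2010 + 516 = 2526
→ [871, 1105, 813, 2526]
Period 2.
Births: 813 × 0.405 = 329
15–29: 871 × 0.953 = 830
30–44: 1105 × 0.945 = 1044
45+: 813 × 0.935 + 2526 × 0.269 = 760 + 679 = 1439
→ [329, 830, 1044, 1439]
Total after period 2: 329 + 830 + 1044 + 1439 = 3642

3642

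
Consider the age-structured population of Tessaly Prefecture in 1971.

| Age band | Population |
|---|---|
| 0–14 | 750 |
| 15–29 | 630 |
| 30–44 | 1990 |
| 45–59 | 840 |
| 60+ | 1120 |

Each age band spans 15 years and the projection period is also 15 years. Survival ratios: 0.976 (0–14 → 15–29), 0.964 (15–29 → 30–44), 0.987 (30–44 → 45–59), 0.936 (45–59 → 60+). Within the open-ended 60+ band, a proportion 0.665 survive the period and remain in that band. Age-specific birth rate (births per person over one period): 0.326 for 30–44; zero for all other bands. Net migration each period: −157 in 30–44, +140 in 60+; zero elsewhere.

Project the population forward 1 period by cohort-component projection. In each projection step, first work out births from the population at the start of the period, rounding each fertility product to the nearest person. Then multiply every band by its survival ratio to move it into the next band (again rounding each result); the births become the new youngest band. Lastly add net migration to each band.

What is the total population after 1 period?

5466

Let group 1 be 0–14 through group 5 = 60+.
Period 1:
Births: 1990 * 0.326 = 649
Group 2: 750 * 0.976 = 732
Group 3: 630 * 0.964 = 607
Group 4: 1990 * 0.987 = 1964
Group 5: 840 * 0.936 + 1120 * 0.665 = 786 + 745 = 1531
Net migration: Group 3 − 157 → 450; Group 5 + 140 → 1671
Giving 649 / 732 / 450 / 1964 / 1671.
Total after period 1: 649 + 732 + 450 + 1964 + 1671 = 5466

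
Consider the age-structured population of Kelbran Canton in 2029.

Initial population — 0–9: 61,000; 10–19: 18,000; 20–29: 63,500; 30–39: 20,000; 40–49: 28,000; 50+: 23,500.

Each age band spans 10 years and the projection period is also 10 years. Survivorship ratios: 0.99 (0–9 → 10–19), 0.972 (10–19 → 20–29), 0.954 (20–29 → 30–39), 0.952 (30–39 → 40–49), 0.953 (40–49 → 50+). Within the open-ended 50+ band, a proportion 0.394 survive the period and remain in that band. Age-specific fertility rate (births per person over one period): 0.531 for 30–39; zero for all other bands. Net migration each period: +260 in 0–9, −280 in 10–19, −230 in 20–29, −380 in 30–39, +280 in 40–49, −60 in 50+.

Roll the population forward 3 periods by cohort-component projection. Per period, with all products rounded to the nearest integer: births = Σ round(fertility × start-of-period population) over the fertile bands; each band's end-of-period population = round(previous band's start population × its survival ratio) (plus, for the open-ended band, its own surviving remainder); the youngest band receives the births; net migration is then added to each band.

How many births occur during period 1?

Numbering the bands 1..6 from youngest to oldest:
[period 1]
Births: 20000 * 0.531 = 10620
Band 2: 61000 * 0.99 = 60390
Band 3: 18000 * 0.972 = 17496
Band 4: 63500 * 0.954 = 60579
Band 5: 20000 * 0.952 = 19040
Band 6: 28000 * 0.953 + 23500 * 0.394 = 26684 + 9259 = 35943
Net migration: Band 1 + 260 → 10880; Band 2 − 280 → 60110; Band 3 − 230 → 17266; Band 4 − 380 → 60199; Band 5 + 280 → 19320; Band 6 − 60 → 35883
Population now: 0–9=10880, 10–19=60110, 20–29=17266, 30–39=60199, 40–49=19320, 50+=35883

10620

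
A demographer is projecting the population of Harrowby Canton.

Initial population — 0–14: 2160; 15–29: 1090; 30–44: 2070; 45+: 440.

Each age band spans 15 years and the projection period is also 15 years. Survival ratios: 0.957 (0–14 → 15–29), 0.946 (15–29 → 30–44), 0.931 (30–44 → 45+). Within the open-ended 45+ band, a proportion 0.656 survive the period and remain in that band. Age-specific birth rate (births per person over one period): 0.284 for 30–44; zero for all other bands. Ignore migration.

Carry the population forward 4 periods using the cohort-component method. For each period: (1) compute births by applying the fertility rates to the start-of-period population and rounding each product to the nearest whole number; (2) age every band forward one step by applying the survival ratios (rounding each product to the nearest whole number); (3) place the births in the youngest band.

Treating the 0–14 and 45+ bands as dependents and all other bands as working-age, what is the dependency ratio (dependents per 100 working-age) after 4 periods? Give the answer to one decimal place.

Period 1.
Births: 2070 × 0.284 = 588
15–29: 2160 × 0.957 = 2067
30–44: 1090 × 0.946 = 1031
45+: 2070 × 0.931 + 440 × 0.656 = 1927 + 289 = 2216
→ [588, 2067, 1031, 2216]
Period 2.
Births: 1031 × 0.284 = 293
15–29: 588 × 0.957 = 563
30–44: 2067 × 0.946 = 1955
45+: 1031 × 0.931 + 2216 × 0.656 = 960 + 1454 = 2414
→ [293, 563, 1955, 2414]
Period 3.
Births: 1955 × 0.284 = 555
15–29: 293 × 0.957 = 280
30–44: 563 × 0.946 = 533
45+: 1955 × 0.931 + 2414 × 0.656 = 1820 + 1584 = 3404
→ [555, 280, 533, 3404]
Period 4.
Births: 533 × 0.284 = 151
15–29: 555 × 0.957 = 531
30–44: 280 × 0.946 = 265
45+: 533 × 0.931 + 3404 × 0.656 = 496 + 2233 = 2729
→ [151, 531, 265, 2729]
Dependents (band 0–14 + band 45+) = 151 + 2729 = 2880; working-age = 796; ratio = 2880/796 × 100 = 361.8

361.8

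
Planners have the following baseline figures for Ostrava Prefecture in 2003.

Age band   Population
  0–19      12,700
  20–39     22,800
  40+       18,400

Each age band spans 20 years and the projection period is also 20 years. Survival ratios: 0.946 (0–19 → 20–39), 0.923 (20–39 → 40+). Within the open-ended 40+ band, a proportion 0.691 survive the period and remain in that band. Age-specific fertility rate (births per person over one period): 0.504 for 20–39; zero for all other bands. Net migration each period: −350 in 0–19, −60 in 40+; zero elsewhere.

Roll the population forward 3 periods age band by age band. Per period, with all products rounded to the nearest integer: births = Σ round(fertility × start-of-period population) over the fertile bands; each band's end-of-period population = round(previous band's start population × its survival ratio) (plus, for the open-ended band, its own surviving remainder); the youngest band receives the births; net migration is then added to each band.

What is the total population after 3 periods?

Period 1.
Births: 22800 × 0.504 = 11491
20–39: 12700 × 0.946 = 12014
40+: 22800 × 0.923 + 18400 × 0.691 = 21044 + 12714 = 33758
Net migration: 0–19 − 350 → 11141; 40+ − 60 → 33698
End of period: [11141, 12014, 33698]
Period 2.
Births: 12014 × 0.504 = 6055
20–39: 11141 × 0.946 = 10539
40+: 12014 × 0.923 + 33698 × 0.691 = 11089 + 23285 = 34374
Net migration: 0–19 − 350 → 5705; 40+ − 60 → 34314
End of period: [5705, 10539, 34314]
Period 3.
Births: 10539 × 0.504 = 5312
20–39: 5705 × 0.946 = 5397
40+: 10539 × 0.923 + 34314 × 0.691 = 9727 + 23711 = 33438
Net migration: 0–19 − 350 → 4962; 40+ − 60 → 33378
End of period: [4962, 5397, 33378]
Total after period 3: 4962 + 5397 + 33378 = 43737

43737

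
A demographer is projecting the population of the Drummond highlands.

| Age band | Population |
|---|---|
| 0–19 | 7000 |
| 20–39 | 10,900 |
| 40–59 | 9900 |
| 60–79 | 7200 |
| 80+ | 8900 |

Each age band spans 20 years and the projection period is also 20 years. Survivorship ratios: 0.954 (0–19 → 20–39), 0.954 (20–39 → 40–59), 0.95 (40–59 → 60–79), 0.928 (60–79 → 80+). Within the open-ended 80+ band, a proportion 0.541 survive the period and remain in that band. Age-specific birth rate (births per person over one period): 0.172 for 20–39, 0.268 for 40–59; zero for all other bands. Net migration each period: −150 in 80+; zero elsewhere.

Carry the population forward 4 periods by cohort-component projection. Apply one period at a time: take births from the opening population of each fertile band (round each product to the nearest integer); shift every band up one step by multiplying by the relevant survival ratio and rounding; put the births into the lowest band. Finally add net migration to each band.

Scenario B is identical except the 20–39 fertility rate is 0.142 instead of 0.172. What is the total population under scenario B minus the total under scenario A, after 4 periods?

Call the groups 1 to 5, youngest first.
[period 1]
Births: 10900 × 0.172 = 1875 ; 9900 × 0.268 = 2653 → total 4528
Group 2: 7000 × 0.954 = 6678
Group 3: 10900 × 0.954 = 10399
Group 4: 9900 × 0.95 = 9405
Group 5: 7200 × 0.928 + 8900 × 0.541 = 6682 + 4815 = 11497
Net migration: Group 5 − 150 → 11347
End of period: [4528, 6678, 10399, 9405, 11347]
[period 2]
Births: 6678 × 0.172 = 1149 ; 10399 × 0.268 = 2787 → total 3936
Group 2: 4528 × 0.954 = 4320
Group 3: 6678 × 0.954 = 6371
Group 4: 10399 × 0.95 = 9879
Group 5: 9405 × 0.928 + 11347 × 0.541 = 8728 + 6139 = 14867
Net migration: Group 5 − 150 → 14717
End of period: [3936, 4320, 6371, 9879, 14717]
[period 3]
Births: 4320 × 0.172 = 743 ; 6371 × 0.268 = 1707 → total 2450
Group 2: 3936 × 0.954 = 3755
Group 3: 4320 × 0.954 = 4121
Group 4: 6371 × 0.95 = 6052
Group 5: 9879 × 0.928 + 14717 × 0.541 = 9168 + 7962 = 17130
Net migration: Group 5 − 150 → 16980
End of period: [2450, 3755, 4121, 6052, 16980]
[period 4]
Births: 3755 × 0.172 = 646 ; 4121 × 0.268 = 1104 → total 1750
Group 2: 2450 × 0.954 = 2337
Group 3: 3755 × 0.954 = 3582
Group 4: 4121 × 0.95 = 3915
Group 5: 6052 × 0.928 + 16980 × 0.541 = 5616 + 9186 = 14802
Net migration: Group 5 − 150 → 14652
End of period: [1750, 2337, 3582, 3915, 14652]
Scenario A total after 4 periods: 26236
Scenario B projection —
[period 1]
Births: 10900 × 0.142 = 1548 ; 9900 × 0.268 = 2653 → total 4201
Group 2: 7000 × 0.954 = 6678
Group 3: 10900 × 0.954 = 10399
Group 4: 9900 × 0.95 = 9405
Group 5: 7200 × 0.928 + 8900 × 0.541 = 6682 + 4815 = 11497
Net migration: Group 5 − 150 → 11347
End of period: [4201, 6678, 10399, 9405, 11347]
[period 2]
Births: 6678 × 0.142 = 948 ; 10399 × 0.268 = 2787 → total 3735
Group 2: 4201 × 0.954 = 4008
Group 3: 6678 × 0.954 = 6371
Group 4: 10399 × 0.95 = 9879
Group 5: 9405 × 0.928 + 11347 × 0.541 = 8728 + 6139 = 14867
Net migration: Group 5 − 150 → 14717
End of period: [3735, 4008, 6371, 9879, 14717]
[period 3]
Births: 4008 × 0.142 = 569 ; 6371 × 0.268 = 1707 → total 2276
Group 2: 3735 × 0.954 = 3563
Group 3: 4008 × 0.954 = 3824
Group 4: 6371 × 0.95 = 6052
Group 5: 9879 × 0.928 + 14717 × 0.541 = 9168 + 7962 = 17130
Net migration: Group 5 − 150 → 16980
End of period: [2276, 3563, 3824, 6052, 16980]
[period 4]
Births: 3563 × 0.142 = 506 ; 3824 × 0.268 = 1025 → total 1531
Group 2: 2276 × 0.954 = 2171
Group 3: 3563 × 0.954 = 3399
Group 4: 3824 × 0.95 = 3633
Group 5: 6052 × 0.928 + 16980 × 0.541 = 5616 + 9186 = 14802
Net migration: Group 5 − 150 → 14652
End of period: [1531, 2171, 3399, 3633, 14652]
Scenario B total after 4 periods: 25386
Difference B − A = 25386 − 26236 = -850

-850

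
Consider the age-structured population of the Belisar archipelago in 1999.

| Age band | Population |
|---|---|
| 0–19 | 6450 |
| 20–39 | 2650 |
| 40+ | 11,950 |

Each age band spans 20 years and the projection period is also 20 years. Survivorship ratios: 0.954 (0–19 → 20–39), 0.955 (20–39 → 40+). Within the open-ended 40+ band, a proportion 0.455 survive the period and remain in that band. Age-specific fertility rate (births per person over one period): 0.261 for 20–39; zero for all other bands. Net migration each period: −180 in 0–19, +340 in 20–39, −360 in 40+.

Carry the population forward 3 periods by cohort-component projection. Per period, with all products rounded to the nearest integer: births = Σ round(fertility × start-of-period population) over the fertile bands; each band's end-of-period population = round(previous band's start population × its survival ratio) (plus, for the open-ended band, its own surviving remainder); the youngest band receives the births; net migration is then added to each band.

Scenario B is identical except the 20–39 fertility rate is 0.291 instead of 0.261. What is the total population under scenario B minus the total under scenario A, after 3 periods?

304

Let group 1 be 0–19 through group 3 = 40+.
[period 1]
Births: 2650 × 0.261 = 692
Group 2: 6450 × 0.954 = 6153
Group 3: 2650 × 0.955 + 11950 × 0.455 = 2531 + 5437 = 7968
Net migration: Group 1 − 180 → 512; Group 2 + 340 → 6493; Group 3 − 360 → 7608
→ [512, 6493, 7608]
[period 2]
Births: 6493 × 0.261 = 1695
Group 2: 512 × 0.954 = 488
Group 3: 6493 × 0.955 + 7608 × 0.455 = 6201 + 3462 = 9663
Net migration: Group 1 − 180 → 1515; Group 2 + 340 → 828; Group 3 − 360 → 9303
→ [1515, 828, 9303]
[period 3]
Births: 828 × 0.261 = 216
Group 2: 1515 × 0.954 = 1445
Group 3: 828 × 0.955 + 9303 × 0.455 = 791 + 4233 = 5024
Net migration: Group 1 − 180 → 36; Group 2 + 340 → 1785; Group 3 − 360 → 4664
→ [36, 1785, 4664]
Scenario A total after 3 periods: 6485
Scenario B projection —
[period 1]
Births: 2650 × 0.291 = 771
Group 2: 6450 × 0.954 = 6153
Group 3: 2650 × 0.955 + 11950 × 0.455 = 2531 + 5437 = 7968
Net migration: Group 1 − 180 → 591; Group 2 + 340 → 6493; Group 3 − 360 → 7608
→ [591, 6493, 7608]
[period 2]
Births: 6493 × 0.291 = 1889
Group 2: 591 × 0.954 = 564
Group 3: 6493 × 0.955 + 7608 × 0.455 = 6201 + 3462 = 9663
Net migration: Group 1 − 180 → 1709; Group 2 + 340 → 904; Group 3 − 360 → 9303
→ [1709, 904, 9303]
[period 3]
Births: 904 × 0.291 = 263
Group 2: 1709 × 0.954 = 1630
Group 3: 904 × 0.955 + 9303 × 0.455 = 863 + 4233 = 5096
Net migration: Group 1 − 180 → 83; Group 2 + 340 → 1970; Group 3 − 360 → 4736
→ [83, 1970, 4736]
Scenario B total after 3 periods: 6789
Difference B − A = 6789 − 6485 = 304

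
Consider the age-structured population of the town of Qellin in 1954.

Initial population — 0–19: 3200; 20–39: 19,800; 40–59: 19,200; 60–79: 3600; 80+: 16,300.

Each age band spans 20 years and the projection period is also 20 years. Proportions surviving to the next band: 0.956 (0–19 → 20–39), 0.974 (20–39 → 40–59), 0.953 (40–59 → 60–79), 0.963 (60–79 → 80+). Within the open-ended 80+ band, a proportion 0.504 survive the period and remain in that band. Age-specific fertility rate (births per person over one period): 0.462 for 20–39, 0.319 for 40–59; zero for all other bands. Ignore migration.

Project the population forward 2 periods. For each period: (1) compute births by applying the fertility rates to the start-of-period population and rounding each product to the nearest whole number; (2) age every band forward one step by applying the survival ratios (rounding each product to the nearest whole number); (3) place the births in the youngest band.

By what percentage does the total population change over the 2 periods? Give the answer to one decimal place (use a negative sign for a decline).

7.9

After projecting period 1:
Births: 19800 × 0.462 = 9148 ; 19200 × 0.319 = 6125 — total 15273
20–39: 3200 × 0.956 = 3059
40–59: 19800 × 0.974 = 19285
60–79: 19200 × 0.953 = 18298
80+: 3600 × 0.963 + 16300 × 0.504 = 3467 + 8215 = 11682
End of period: [15273, 3059, 19285, 18298, 11682]
After projecting period 2:
Births: 3059 × 0.462 = 1413 ; 19285 × 0.319 = 6152 — total 7565
20–39: 15273 × 0.956 = 14601
40–59: 3059 × 0.974 = 2979
60–79: 19285 × 0.953 = 18379
80+: 18298 × 0.963 + 11682 × 0.504 = 17621 + 5888 = 23509
End of period: [7565, 14601, 2979, 18379, 23509]
Total: 62100 → 67033; change = 4933; percentage change = 7.9%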